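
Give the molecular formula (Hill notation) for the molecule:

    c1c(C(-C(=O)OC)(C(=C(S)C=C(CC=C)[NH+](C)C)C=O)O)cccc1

C19H24NO4S+

Heavy atoms from the SMILES: 19 C, 1 N, 4 O, 1 S.
Implicit hydrogens by atom environment:
  5 × C (aromatic): 1 H each → 5
  5 × C: no H
  3 × C: 3 H each → 9
  3 × C: 1 H each → 3
  3 × O: no H
  2 × C: 2 H each → 4
  1 × C (aromatic): no H
  1 × N (charge +1): 1 H
  1 × O: 1 H
  1 × S: 1 H
  Total hydrogens = 24.
Net charge +1.
Molecular formula: C19H24NO4S+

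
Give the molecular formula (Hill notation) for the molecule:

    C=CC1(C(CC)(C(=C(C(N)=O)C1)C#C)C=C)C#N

C15H16N2O

Heavy atoms from the SMILES: 15 C, 2 N, 1 O.
Implicit hydrogens by atom environment:
  7 × C: no H
  4 × C: 2 H each → 8
  3 × C: 1 H each → 3
  1 × C: 3 H
  1 × N: 2 H
  1 × N: no H
  1 × O: no H
  Total hydrogens = 16.
Molecular formula: C15H16N2O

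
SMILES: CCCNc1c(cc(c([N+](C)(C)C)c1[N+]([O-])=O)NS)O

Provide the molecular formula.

Heavy atoms from the SMILES: 12 C, 4 N, 3 O, 1 S.
Implicit hydrogens by atom environment:
  5 × C (aromatic): no H
  4 × C: 3 H each → 12
  2 × C: 2 H each → 4
  2 × N: 1 H each → 2
  2 × N (charge +1): no H
  1 × C (aromatic): 1 H
  1 × O: 1 H
  1 × O: no H
  1 × O (charge -1): no H
  1 × S: 1 H
  Total hydrogens = 21.
Net charge +1.
Molecular formula: C12H21N4O3S+

C12H21N4O3S+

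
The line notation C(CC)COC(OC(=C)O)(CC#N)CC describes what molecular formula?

Heavy atoms from the SMILES: 11 C, 1 N, 3 O.
Implicit hydrogens by atom environment:
  6 × C: 2 H each → 12
  3 × C: no H
  2 × C: 3 H each → 6
  2 × O: no H
  1 × N: no H
  1 × O: 1 H
  Total hydrogens = 19.
Molecular formula: C11H19NO3

C11H19NO3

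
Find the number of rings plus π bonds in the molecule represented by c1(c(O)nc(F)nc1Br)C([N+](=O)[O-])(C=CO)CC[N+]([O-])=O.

Molecular formula from the SMILES: C9H8BrFN4O6.
DoU = (2C + 2 + N − H − X)/2 = (2·9 + 2 + 4 − 8 − 2)/2 = 14/2 = 7.
(Structurally: 1 ring(s) + 6 π bond(s) = 7.)

7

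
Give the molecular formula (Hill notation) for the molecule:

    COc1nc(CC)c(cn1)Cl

Heavy atoms from the SMILES: 7 C, 1 Cl, 2 N, 1 O.
Implicit hydrogens by atom environment:
  3 × C (aromatic): no H
  2 × C: 3 H each → 6
  2 × N (aromatic): no H
  1 × C: 2 H
  1 × C (aromatic): 1 H
  1 × Cl: no H
  1 × O: no H
  Total hydrogens = 9.
Molecular formula: C7H9ClN2O

C7H9ClN2O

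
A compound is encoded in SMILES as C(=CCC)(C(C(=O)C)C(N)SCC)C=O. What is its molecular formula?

Heavy atoms from the SMILES: 11 C, 1 N, 2 O, 1 S.
Implicit hydrogens by atom environment:
  4 × C: 1 H each → 4
  3 × C: 3 H each → 9
  2 × C: 2 H each → 4
  2 × C: no H
  2 × O: no H
  1 × N: 2 H
  1 × S: no H
  Total hydrogens = 19.
Molecular formula: C11H19NO2S

C11H19NO2S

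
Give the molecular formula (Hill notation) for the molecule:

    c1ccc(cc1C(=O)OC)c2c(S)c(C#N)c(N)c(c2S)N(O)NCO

C16H16N4O4S2

Heavy atoms from the SMILES: 16 C, 4 N, 4 O, 2 S.
Implicit hydrogens by atom environment:
  8 × C (aromatic): no H
  4 × C (aromatic): 1 H each → 4
  2 × C: no H
  2 × N: no H
  2 × O: 1 H each → 2
  2 × O: no H
  2 × S: 1 H each → 2
  1 × C: 3 H
  1 × C: 2 H
  1 × N: 2 H
  1 × N: 1 H
  Total hydrogens = 16.
Molecular formula: C16H16N4O4S2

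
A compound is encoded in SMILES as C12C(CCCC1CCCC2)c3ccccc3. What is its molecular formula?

Heavy atoms from the SMILES: 16 C.
Implicit hydrogens by atom environment:
  7 × C: 2 H each → 14
  5 × C (aromatic): 1 H each → 5
  3 × C: 1 H each → 3
  1 × C (aromatic): no H
  Total hydrogens = 22.
Molecular formula: C16H22

C16H22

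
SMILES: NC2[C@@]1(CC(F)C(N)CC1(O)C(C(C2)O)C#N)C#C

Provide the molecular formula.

C13H18FN3O2

Heavy atoms from the SMILES: 13 C, 1 F, 3 N, 2 O.
Implicit hydrogens by atom environment:
  6 × C: 1 H each → 6
  4 × C: no H
  3 × C: 2 H each → 6
  2 × N: 2 H each → 4
  2 × O: 1 H each → 2
  1 × F: no H
  1 × N: no H
  Total hydrogens = 18.
Molecular formula: C13H18FN3O2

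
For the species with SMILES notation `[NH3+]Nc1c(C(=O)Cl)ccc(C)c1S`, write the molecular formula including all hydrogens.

C8H10ClN2OS+

Heavy atoms from the SMILES: 8 C, 1 Cl, 2 N, 1 O, 1 S.
Implicit hydrogens by atom environment:
  4 × C (aromatic): no H
  2 × C (aromatic): 1 H each → 2
  1 × C: 3 H
  1 × C: no H
  1 × Cl: no H
  1 × N (charge +1): 3 H
  1 × N: 1 H
  1 × O: no H
  1 × S: 1 H
  Total hydrogens = 10.
Net charge +1.
Molecular formula: C8H10ClN2OS+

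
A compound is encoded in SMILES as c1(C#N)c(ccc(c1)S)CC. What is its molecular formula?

C9H9NS

Heavy atoms from the SMILES: 9 C, 1 N, 1 S.
Implicit hydrogens by atom environment:
  3 × C (aromatic): 1 H each → 3
  3 × C (aromatic): no H
  1 × C: 3 H
  1 × C: 2 H
  1 × C: no H
  1 × N: no H
  1 × S: 1 H
  Total hydrogens = 9.
Molecular formula: C9H9NS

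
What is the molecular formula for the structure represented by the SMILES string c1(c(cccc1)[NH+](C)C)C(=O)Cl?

C9H11ClNO+

Heavy atoms from the SMILES: 9 C, 1 Cl, 1 N, 1 O.
Implicit hydrogens by atom environment:
  4 × C (aromatic): 1 H each → 4
  2 × C: 3 H each → 6
  2 × C (aromatic): no H
  1 × C: no H
  1 × Cl: no H
  1 × N (charge +1): 1 H
  1 × O: no H
  Total hydrogens = 11.
Net charge +1.
Molecular formula: C9H11ClNO+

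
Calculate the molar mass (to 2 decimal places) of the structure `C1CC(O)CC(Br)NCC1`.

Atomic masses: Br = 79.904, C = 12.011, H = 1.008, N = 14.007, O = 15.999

208.10

Molecular formula: C7H14BrNO.
M = 1×79.904 + 7×12.011 + 14×1.008 + 1×14.007 + 1×15.999 = 208.10 g/mol.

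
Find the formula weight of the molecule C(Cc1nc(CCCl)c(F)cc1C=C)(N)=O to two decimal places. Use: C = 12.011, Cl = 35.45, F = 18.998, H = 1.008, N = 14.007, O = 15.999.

242.68

Molecular formula: C11H12ClFN2O.
M = 11×12.011 + 1×35.45 + 1×18.998 + 12×1.008 + 2×14.007 + 1×15.999 = 242.68 g/mol.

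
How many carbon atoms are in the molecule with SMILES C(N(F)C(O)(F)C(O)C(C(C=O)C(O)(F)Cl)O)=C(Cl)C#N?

The symbol for carbon appears 9 times in the SMILES. (Cl is a single chlorine, not C + l.)

9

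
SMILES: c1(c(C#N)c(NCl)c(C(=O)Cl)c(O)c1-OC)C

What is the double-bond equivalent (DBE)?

7

Molecular formula from the SMILES: C10H8Cl2N2O3.
DoU = (2C + 2 + N − H − X)/2 = (2·10 + 2 + 2 − 8 − 2)/2 = 14/2 = 7.
(Structurally: 1 ring(s) + 6 π bond(s) = 7.)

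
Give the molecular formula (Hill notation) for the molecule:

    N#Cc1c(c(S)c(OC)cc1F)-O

C8H6FNO2S

Heavy atoms from the SMILES: 8 C, 1 F, 1 N, 2 O, 1 S.
Implicit hydrogens by atom environment:
  5 × C (aromatic): no H
  1 × C: 3 H
  1 × C (aromatic): 1 H
  1 × C: no H
  1 × F: no H
  1 × N: no H
  1 × O: 1 H
  1 × O: no H
  1 × S: 1 H
  Total hydrogens = 6.
Molecular formula: C8H6FNO2S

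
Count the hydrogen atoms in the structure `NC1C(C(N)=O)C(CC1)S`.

Hydrogens are implicit in SMILES; fill each atom to its normal valence:
  3 × C: 1 H each → 3
  2 × C: 2 H each → 4
  2 × N: 2 H each → 4
  1 × C: no H
  1 × O: no H
  1 × S: 1 H
  Total hydrogens = 12.

12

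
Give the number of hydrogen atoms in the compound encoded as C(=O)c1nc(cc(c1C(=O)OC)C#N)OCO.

8

Hydrogens are implicit in SMILES; fill each atom to its normal valence:
  4 × C (aromatic): no H
  4 × O: no H
  2 × C: no H
  1 × C: 3 H
  1 × C: 2 H
  1 × C (aromatic): 1 H
  1 × C: 1 H
  1 × N (aromatic): no H
  1 × N: no H
  1 × O: 1 H
  Total hydrogens = 8.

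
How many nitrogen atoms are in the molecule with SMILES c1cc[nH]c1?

1

The symbol for nitrogen appears 1 time in the SMILES.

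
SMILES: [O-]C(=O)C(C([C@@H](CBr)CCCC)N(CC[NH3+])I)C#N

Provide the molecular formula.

C12H21BrIN3O2

Heavy atoms from the SMILES: 1 Br, 12 C, 1 I, 3 N, 2 O.
Implicit hydrogens by atom environment:
  6 × C: 2 H each → 12
  3 × C: 1 H each → 3
  2 × C: no H
  2 × N: no H
  1 × Br: no H
  1 × C: 3 H
  1 × I: no H
  1 × N (charge +1): 3 H
  1 × O: no H
  1 × O (charge -1): no H
  Total hydrogens = 21.
Molecular formula: C12H21BrIN3O2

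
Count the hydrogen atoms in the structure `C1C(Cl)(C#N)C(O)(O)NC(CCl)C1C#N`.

9

Hydrogens are implicit in SMILES; fill each atom to its normal valence:
  4 × C: no H
  2 × C: 2 H each → 4
  2 × C: 1 H each → 2
  2 × Cl: no H
  2 × N: no H
  2 × O: 1 H each → 2
  1 × N: 1 H
  Total hydrogens = 9.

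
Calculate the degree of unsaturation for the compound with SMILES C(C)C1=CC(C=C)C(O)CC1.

Molecular formula from the SMILES: C10H16O.
DoU = (2C + 2 + N − H − X)/2 = (2·10 + 2 + 0 − 16 − 0)/2 = 6/2 = 3.
(Structurally: 1 ring(s) + 2 π bond(s) = 3.)

3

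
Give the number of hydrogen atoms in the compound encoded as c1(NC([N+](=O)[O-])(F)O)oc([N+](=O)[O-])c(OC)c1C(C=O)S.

8

Hydrogens are implicit in SMILES; fill each atom to its normal valence:
  4 × C (aromatic): no H
  4 × O: no H
  2 × C: 1 H each → 2
  2 × N (charge +1): no H
  2 × O (charge -1): no H
  1 × C: 3 H
  1 × C: no H
  1 × F: no H
  1 × N: 1 H
  1 × O: 1 H
  1 × O (aromatic): no H
  1 × S: 1 H
  Total hydrogens = 8.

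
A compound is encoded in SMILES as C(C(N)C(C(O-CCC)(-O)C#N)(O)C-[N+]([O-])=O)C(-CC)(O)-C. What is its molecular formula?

C13H25N3O6

Heavy atoms from the SMILES: 13 C, 3 N, 6 O.
Implicit hydrogens by atom environment:
  5 × C: 2 H each → 10
  4 × C: no H
  3 × C: 3 H each → 9
  3 × O: 1 H each → 3
  2 × O: no H
  1 × C: 1 H
  1 × N: 2 H
  1 × N (charge +1): no H
  1 × N: no H
  1 × O (charge -1): no H
  Total hydrogens = 25.
Molecular formula: C13H25N3O6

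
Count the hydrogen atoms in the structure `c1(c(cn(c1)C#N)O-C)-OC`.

Hydrogens are implicit in SMILES; fill each atom to its normal valence:
  2 × C: 3 H each → 6
  2 × C (aromatic): 1 H each → 2
  2 × C (aromatic): no H
  2 × O: no H
  1 × C: no H
  1 × N (aromatic): no H
  1 × N: no H
  Total hydrogens = 8.

8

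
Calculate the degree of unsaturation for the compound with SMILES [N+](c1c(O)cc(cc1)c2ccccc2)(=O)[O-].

9

Molecular formula from the SMILES: C12H9NO3.
DoU = (2C + 2 + N − H − X)/2 = (2·12 + 2 + 1 − 9 − 0)/2 = 18/2 = 9.
(Structurally: 2 ring(s) + 7 π bond(s) = 9.)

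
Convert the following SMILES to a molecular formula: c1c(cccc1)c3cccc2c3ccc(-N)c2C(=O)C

C18H15NO

Heavy atoms from the SMILES: 18 C, 1 N, 1 O.
Implicit hydrogens by atom environment:
  10 × C (aromatic): 1 H each → 10
  6 × C (aromatic): no H
  1 × C: 3 H
  1 × C: no H
  1 × N: 2 H
  1 × O: no H
  Total hydrogens = 15.
Molecular formula: C18H15NO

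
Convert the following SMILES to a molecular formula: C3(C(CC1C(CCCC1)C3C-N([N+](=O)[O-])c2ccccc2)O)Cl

Heavy atoms from the SMILES: 17 C, 1 Cl, 2 N, 3 O.
Implicit hydrogens by atom environment:
  6 × C: 2 H each → 12
  5 × C: 1 H each → 5
  5 × C (aromatic): 1 H each → 5
  1 × C (aromatic): no H
  1 × Cl: no H
  1 × N: no H
  1 × N (charge +1): no H
  1 × O: 1 H
  1 × O: no H
  1 × O (charge -1): no H
  Total hydrogens = 23.
Molecular formula: C17H23ClN2O3

C17H23ClN2O3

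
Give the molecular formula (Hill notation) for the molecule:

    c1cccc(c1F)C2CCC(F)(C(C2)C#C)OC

Heavy atoms from the SMILES: 15 C, 2 F, 1 O.
Implicit hydrogens by atom environment:
  4 × C (aromatic): 1 H each → 4
  3 × C: 2 H each → 6
  3 × C: 1 H each → 3
  2 × C: no H
  2 × C (aromatic): no H
  2 × F: no H
  1 × C: 3 H
  1 × O: no H
  Total hydrogens = 16.
Molecular formula: C15H16F2O

C15H16F2O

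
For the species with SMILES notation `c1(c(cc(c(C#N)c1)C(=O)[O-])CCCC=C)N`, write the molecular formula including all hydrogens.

C13H13N2O2-

Heavy atoms from the SMILES: 13 C, 2 N, 2 O.
Implicit hydrogens by atom environment:
  4 × C: 2 H each → 8
  4 × C (aromatic): no H
  2 × C (aromatic): 1 H each → 2
  2 × C: no H
  1 × C: 1 H
  1 × N: 2 H
  1 × N: no H
  1 × O: no H
  1 × O (charge -1): no H
  Total hydrogens = 13.
Net charge -1.
Molecular formula: C13H13N2O2-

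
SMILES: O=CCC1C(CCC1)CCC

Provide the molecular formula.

Heavy atoms from the SMILES: 10 C, 1 O.
Implicit hydrogens by atom environment:
  6 × C: 2 H each → 12
  3 × C: 1 H each → 3
  1 × C: 3 H
  1 × O: no H
  Total hydrogens = 18.
Molecular formula: C10H18O

C10H18O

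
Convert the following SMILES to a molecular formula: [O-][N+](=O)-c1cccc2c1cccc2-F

C10H6FNO2

Heavy atoms from the SMILES: 10 C, 1 F, 1 N, 2 O.
Implicit hydrogens by atom environment:
  6 × C (aromatic): 1 H each → 6
  4 × C (aromatic): no H
  1 × F: no H
  1 × N (charge +1): no H
  1 × O: no H
  1 × O (charge -1): no H
  Total hydrogens = 6.
Molecular formula: C10H6FNO2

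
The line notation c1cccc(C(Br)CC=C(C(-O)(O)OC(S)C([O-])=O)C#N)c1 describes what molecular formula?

Heavy atoms from the SMILES: 1 Br, 14 C, 1 N, 5 O, 1 S.
Implicit hydrogens by atom environment:
  5 × C (aromatic): 1 H each → 5
  4 × C: no H
  3 × C: 1 H each → 3
  2 × O: 1 H each → 2
  2 × O: no H
  1 × Br: no H
  1 × C: 2 H
  1 × C (aromatic): no H
  1 × N: no H
  1 × O (charge -1): no H
  1 × S: 1 H
  Total hydrogens = 13.
Net charge -1.
Molecular formula: C14H13BrNO5S-

C14H13BrNO5S-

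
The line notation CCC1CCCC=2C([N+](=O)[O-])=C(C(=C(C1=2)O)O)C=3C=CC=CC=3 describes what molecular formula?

C18H19NO4

Heavy atoms from the SMILES: 18 C, 1 N, 4 O.
Implicit hydrogens by atom environment:
  7 × C (aromatic): no H
  5 × C (aromatic): 1 H each → 5
  4 × C: 2 H each → 8
  2 × O: 1 H each → 2
  1 × C: 3 H
  1 × C: 1 H
  1 × N (charge +1): no H
  1 × O: no H
  1 × O (charge -1): no H
  Total hydrogens = 19.
Molecular formula: C18H19NO4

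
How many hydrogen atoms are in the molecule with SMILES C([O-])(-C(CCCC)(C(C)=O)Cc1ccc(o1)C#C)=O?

Hydrogens are implicit in SMILES; fill each atom to its normal valence:
  4 × C: 2 H each → 8
  4 × C: no H
  2 × C: 3 H each → 6
  2 × C (aromatic): 1 H each → 2
  2 × C (aromatic): no H
  2 × O: no H
  1 × C: 1 H
  1 × O (aromatic): no H
  1 × O (charge -1): no H
  Total hydrogens = 17.

17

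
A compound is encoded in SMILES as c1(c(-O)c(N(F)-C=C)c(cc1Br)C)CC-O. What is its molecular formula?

Heavy atoms from the SMILES: 1 Br, 11 C, 1 F, 1 N, 2 O.
Implicit hydrogens by atom environment:
  5 × C (aromatic): no H
  3 × C: 2 H each → 6
  2 × O: 1 H each → 2
  1 × Br: no H
  1 × C: 3 H
  1 × C (aromatic): 1 H
  1 × C: 1 H
  1 × F: no H
  1 × N: no H
  Total hydrogens = 13.
Molecular formula: C11H13BrFNO2

C11H13BrFNO2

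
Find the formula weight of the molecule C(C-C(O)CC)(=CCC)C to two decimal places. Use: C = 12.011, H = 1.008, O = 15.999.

142.24

Molecular formula: C9H18O.
M = 9×12.011 + 18×1.008 + 1×15.999 = 142.24 g/mol.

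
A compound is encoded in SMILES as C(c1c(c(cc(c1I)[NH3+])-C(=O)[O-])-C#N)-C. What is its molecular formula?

C10H9IN2O2

Heavy atoms from the SMILES: 10 C, 1 I, 2 N, 2 O.
Implicit hydrogens by atom environment:
  5 × C (aromatic): no H
  2 × C: no H
  1 × C: 3 H
  1 × C: 2 H
  1 × C (aromatic): 1 H
  1 × I: no H
  1 × N (charge +1): 3 H
  1 × N: no H
  1 × O: no H
  1 × O (charge -1): no H
  Total hydrogens = 9.
Molecular formula: C10H9IN2O2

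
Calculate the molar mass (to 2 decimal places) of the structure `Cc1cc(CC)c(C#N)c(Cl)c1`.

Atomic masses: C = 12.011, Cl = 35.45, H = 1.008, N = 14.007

Molecular formula: C10H10ClN.
M = 10×12.011 + 1×35.45 + 10×1.008 + 1×14.007 = 179.65 g/mol.

179.65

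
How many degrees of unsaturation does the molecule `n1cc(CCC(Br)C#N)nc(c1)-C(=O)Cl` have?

7

Molecular formula from the SMILES: C9H7BrClN3O.
DoU = (2C + 2 + N − H − X)/2 = (2·9 + 2 + 3 − 7 − 2)/2 = 14/2 = 7.
(Structurally: 1 ring(s) + 6 π bond(s) = 7.)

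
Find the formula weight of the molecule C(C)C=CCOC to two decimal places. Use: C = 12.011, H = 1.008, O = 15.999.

100.16

Molecular formula: C6H12O.
M = 6×12.011 + 12×1.008 + 1×15.999 = 100.16 g/mol.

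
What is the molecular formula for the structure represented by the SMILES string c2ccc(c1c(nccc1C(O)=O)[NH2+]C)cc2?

C13H13N2O2+

Heavy atoms from the SMILES: 13 C, 2 N, 2 O.
Implicit hydrogens by atom environment:
  7 × C (aromatic): 1 H each → 7
  4 × C (aromatic): no H
  1 × C: 3 H
  1 × C: no H
  1 × N (charge +1): 2 H
  1 × N (aromatic): no H
  1 × O: 1 H
  1 × O: no H
  Total hydrogens = 13.
Net charge +1.
Molecular formula: C13H13N2O2+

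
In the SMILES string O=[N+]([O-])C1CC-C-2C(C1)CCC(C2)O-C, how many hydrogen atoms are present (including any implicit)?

Hydrogens are implicit in SMILES; fill each atom to its normal valence:
  6 × C: 2 H each → 12
  4 × C: 1 H each → 4
  2 × O: no H
  1 × C: 3 H
  1 × N (charge +1): no H
  1 × O (charge -1): no H
  Total hydrogens = 19.

19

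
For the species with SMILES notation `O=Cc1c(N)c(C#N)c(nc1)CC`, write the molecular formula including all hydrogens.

C9H9N3O

Heavy atoms from the SMILES: 9 C, 3 N, 1 O.
Implicit hydrogens by atom environment:
  4 × C (aromatic): no H
  1 × C: 3 H
  1 × C: 2 H
  1 × C (aromatic): 1 H
  1 × C: 1 H
  1 × C: no H
  1 × N: 2 H
  1 × N (aromatic): no H
  1 × N: no H
  1 × O: no H
  Total hydrogens = 9.
Molecular formula: C9H9N3O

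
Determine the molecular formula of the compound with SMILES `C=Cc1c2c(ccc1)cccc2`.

Heavy atoms from the SMILES: 12 C.
Implicit hydrogens by atom environment:
  7 × C (aromatic): 1 H each → 7
  3 × C (aromatic): no H
  1 × C: 2 H
  1 × C: 1 H
  Total hydrogens = 10.
Molecular formula: C12H10

C12H10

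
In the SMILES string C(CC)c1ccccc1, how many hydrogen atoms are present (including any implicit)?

12

Hydrogens are implicit in SMILES; fill each atom to its normal valence:
  5 × C (aromatic): 1 H each → 5
  2 × C: 2 H each → 4
  1 × C: 3 H
  1 × C (aromatic): no H
  Total hydrogens = 12.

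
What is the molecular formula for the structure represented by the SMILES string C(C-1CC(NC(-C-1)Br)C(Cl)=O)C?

C8H13BrClNO

Heavy atoms from the SMILES: 1 Br, 8 C, 1 Cl, 1 N, 1 O.
Implicit hydrogens by atom environment:
  3 × C: 2 H each → 6
  3 × C: 1 H each → 3
  1 × Br: no H
  1 × C: 3 H
  1 × C: no H
  1 × Cl: no H
  1 × N: 1 H
  1 × O: no H
  Total hydrogens = 13.
Molecular formula: C8H13BrClNO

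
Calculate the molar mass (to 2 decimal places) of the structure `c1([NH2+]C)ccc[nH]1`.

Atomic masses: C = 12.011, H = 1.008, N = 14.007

Molecular formula: C5H9N2+.
M = 5×12.011 + 9×1.008 + 2×14.007 = 97.14 g/mol.

97.14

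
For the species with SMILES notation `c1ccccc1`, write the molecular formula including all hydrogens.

Heavy atoms from the SMILES: 6 C.
Implicit hydrogens by atom environment:
  6 × C (aromatic): 1 H each → 6
  Total hydrogens = 6.
Molecular formula: C6H6

C6H6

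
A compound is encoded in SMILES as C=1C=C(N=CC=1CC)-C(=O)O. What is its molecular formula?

C8H9NO2

Heavy atoms from the SMILES: 8 C, 1 N, 2 O.
Implicit hydrogens by atom environment:
  3 × C (aromatic): 1 H each → 3
  2 × C (aromatic): no H
  1 × C: 3 H
  1 × C: 2 H
  1 × C: no H
  1 × N (aromatic): no H
  1 × O: 1 H
  1 × O: no H
  Total hydrogens = 9.
Molecular formula: C8H9NO2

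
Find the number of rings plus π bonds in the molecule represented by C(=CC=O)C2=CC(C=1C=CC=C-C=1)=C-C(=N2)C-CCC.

Molecular formula from the SMILES: C18H19NO.
DoU = (2C + 2 + N − H − X)/2 = (2·18 + 2 + 1 − 19 − 0)/2 = 20/2 = 10.
(Structurally: 2 ring(s) + 8 π bond(s) = 10.)

10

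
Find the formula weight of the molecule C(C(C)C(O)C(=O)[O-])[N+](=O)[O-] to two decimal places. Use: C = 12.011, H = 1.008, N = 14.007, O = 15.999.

162.12

Molecular formula: C5H8NO5-.
M = 5×12.011 + 8×1.008 + 1×14.007 + 5×15.999 = 162.12 g/mol.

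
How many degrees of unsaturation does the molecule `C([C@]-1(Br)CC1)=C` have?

2

Molecular formula from the SMILES: C5H7Br.
DoU = (2C + 2 + N − H − X)/2 = (2·5 + 2 + 0 − 7 − 1)/2 = 4/2 = 2.
(Structurally: 1 ring(s) + 1 π bond(s) = 2.)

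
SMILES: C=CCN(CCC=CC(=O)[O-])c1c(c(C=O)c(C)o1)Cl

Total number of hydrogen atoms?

15

Hydrogens are implicit in SMILES; fill each atom to its normal valence:
  4 × C: 2 H each → 8
  4 × C: 1 H each → 4
  4 × C (aromatic): no H
  2 × O: no H
  1 × C: 3 H
  1 × C: no H
  1 × Cl: no H
  1 × N: no H
  1 × O (aromatic): no H
  1 × O (charge -1): no H
  Total hydrogens = 15.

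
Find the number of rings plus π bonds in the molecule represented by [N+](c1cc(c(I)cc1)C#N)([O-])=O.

7

Molecular formula from the SMILES: C7H3IN2O2.
DoU = (2C + 2 + N − H − X)/2 = (2·7 + 2 + 2 − 3 − 1)/2 = 14/2 = 7.
(Structurally: 1 ring(s) + 6 π bond(s) = 7.)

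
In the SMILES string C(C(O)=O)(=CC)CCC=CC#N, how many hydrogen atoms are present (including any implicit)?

11

Hydrogens are implicit in SMILES; fill each atom to its normal valence:
  3 × C: 1 H each → 3
  3 × C: no H
  2 × C: 2 H each → 4
  1 × C: 3 H
  1 × N: no H
  1 × O: 1 H
  1 × O: no H
  Total hydrogens = 11.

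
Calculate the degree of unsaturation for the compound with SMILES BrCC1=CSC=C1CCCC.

3

Molecular formula from the SMILES: C9H13BrS.
DoU = (2C + 2 + N − H − X)/2 = (2·9 + 2 + 0 − 13 − 1)/2 = 6/2 = 3.
(Structurally: 1 ring(s) + 2 π bond(s) = 3.)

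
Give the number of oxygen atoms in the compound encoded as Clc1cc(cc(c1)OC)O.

The symbol for oxygen appears 2 times in the SMILES.

2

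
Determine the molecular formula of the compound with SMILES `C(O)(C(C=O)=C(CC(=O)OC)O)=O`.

Heavy atoms from the SMILES: 7 C, 6 O.
Implicit hydrogens by atom environment:
  4 × C: no H
  4 × O: no H
  2 × O: 1 H each → 2
  1 × C: 3 H
  1 × C: 2 H
  1 × C: 1 H
  Total hydrogens = 8.
Molecular formula: C7H8O6

C7H8O6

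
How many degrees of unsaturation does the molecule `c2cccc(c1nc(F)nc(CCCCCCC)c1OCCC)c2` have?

8

Molecular formula from the SMILES: C20H27FN2O.
DoU = (2C + 2 + N − H − X)/2 = (2·20 + 2 + 2 − 27 − 1)/2 = 16/2 = 8.
(Structurally: 2 ring(s) + 6 π bond(s) = 8.)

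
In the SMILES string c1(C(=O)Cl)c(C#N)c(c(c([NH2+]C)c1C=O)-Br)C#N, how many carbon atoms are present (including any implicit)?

The symbol for carbon appears 11 times in the SMILES. Lowercase c denotes aromatic carbon and counts toward C.

11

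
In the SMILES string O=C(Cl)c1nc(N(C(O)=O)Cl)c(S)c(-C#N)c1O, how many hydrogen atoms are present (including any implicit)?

Hydrogens are implicit in SMILES; fill each atom to its normal valence:
  5 × C (aromatic): no H
  3 × C: no H
  2 × Cl: no H
  2 × N: no H
  2 × O: 1 H each → 2
  2 × O: no H
  1 × N (aromatic): no H
  1 × S: 1 H
  Total hydrogens = 3.

3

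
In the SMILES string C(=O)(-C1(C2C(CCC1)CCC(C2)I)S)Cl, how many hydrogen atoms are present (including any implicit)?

Hydrogens are implicit in SMILES; fill each atom to its normal valence:
  6 × C: 2 H each → 12
  3 × C: 1 H each → 3
  2 × C: no H
  1 × Cl: no H
  1 × I: no H
  1 × O: no H
  1 × S: 1 H
  Total hydrogens = 16.

16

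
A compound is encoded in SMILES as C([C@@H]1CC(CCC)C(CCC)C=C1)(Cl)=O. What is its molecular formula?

Heavy atoms from the SMILES: 13 C, 1 Cl, 1 O.
Implicit hydrogens by atom environment:
  5 × C: 2 H each → 10
  5 × C: 1 H each → 5
  2 × C: 3 H each → 6
  1 × C: no H
  1 × Cl: no H
  1 × O: no H
  Total hydrogens = 21.
Molecular formula: C13H21ClO

C13H21ClO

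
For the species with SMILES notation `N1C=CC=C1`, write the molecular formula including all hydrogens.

Heavy atoms from the SMILES: 4 C, 1 N.
Implicit hydrogens by atom environment:
  4 × C (aromatic): 1 H each → 4
  1 × N (aromatic): 1 H
  Total hydrogens = 5.
Molecular formula: C4H5N

C4H5N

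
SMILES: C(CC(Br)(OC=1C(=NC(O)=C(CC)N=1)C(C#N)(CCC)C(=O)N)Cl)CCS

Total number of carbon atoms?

The symbol for carbon appears 17 times in the SMILES. (Cl is a single chlorine, not C + l.)

17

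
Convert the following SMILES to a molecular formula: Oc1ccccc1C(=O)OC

Heavy atoms from the SMILES: 8 C, 3 O.
Implicit hydrogens by atom environment:
  4 × C (aromatic): 1 H each → 4
  2 × C (aromatic): no H
  2 × O: no H
  1 × C: 3 H
  1 × C: no H
  1 × O: 1 H
  Total hydrogens = 8.
Molecular formula: C8H8O3

C8H8O3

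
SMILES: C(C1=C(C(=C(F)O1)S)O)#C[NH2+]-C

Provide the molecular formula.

C7H7FNO2S+

Heavy atoms from the SMILES: 7 C, 1 F, 1 N, 2 O, 1 S.
Implicit hydrogens by atom environment:
  4 × C (aromatic): no H
  2 × C: no H
  1 × C: 3 H
  1 × F: no H
  1 × N (charge +1): 2 H
  1 × O: 1 H
  1 × O (aromatic): no H
  1 × S: 1 H
  Total hydrogens = 7.
Net charge +1.
Molecular formula: C7H7FNO2S+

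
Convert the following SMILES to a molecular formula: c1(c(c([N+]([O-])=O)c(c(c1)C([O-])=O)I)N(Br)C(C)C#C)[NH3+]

C11H9BrIN3O4

Heavy atoms from the SMILES: 1 Br, 11 C, 1 I, 3 N, 4 O.
Implicit hydrogens by atom environment:
  5 × C (aromatic): no H
  2 × C: 1 H each → 2
  2 × C: no H
  2 × O: no H
  2 × O (charge -1): no H
  1 × Br: no H
  1 × C: 3 H
  1 × C (aromatic): 1 H
  1 × I: no H
  1 × N (charge +1): 3 H
  1 × N: no H
  1 × N (charge +1): no H
  Total hydrogens = 9.
Molecular formula: C11H9BrIN3O4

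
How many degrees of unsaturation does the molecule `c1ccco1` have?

3

Molecular formula from the SMILES: C4H4O.
DoU = (2C + 2 + N − H − X)/2 = (2·4 + 2 + 0 − 4 − 0)/2 = 6/2 = 3.
(Structurally: 1 ring(s) + 2 π bond(s) = 3.)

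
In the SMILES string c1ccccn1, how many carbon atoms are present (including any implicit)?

The symbol for carbon appears 5 times in the SMILES. Lowercase c denotes aromatic carbon and counts toward C.

5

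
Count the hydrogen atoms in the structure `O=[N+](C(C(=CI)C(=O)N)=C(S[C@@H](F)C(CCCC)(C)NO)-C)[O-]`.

21

Hydrogens are implicit in SMILES; fill each atom to its normal valence:
  5 × C: no H
  3 × C: 3 H each → 9
  3 × C: 2 H each → 6
  2 × C: 1 H each → 2
  2 × O: no H
  1 × F: no H
  1 × I: no H
  1 × N: 2 H
  1 × N: 1 H
  1 × N (charge +1): no H
  1 × O: 1 H
  1 × O (charge -1): no H
  1 × S: no H
  Total hydrogens = 21.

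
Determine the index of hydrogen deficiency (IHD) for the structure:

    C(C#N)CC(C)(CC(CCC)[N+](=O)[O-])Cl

3

Molecular formula from the SMILES: C10H17ClN2O2.
DoU = (2C + 2 + N − H − X)/2 = (2·10 + 2 + 2 − 17 − 1)/2 = 6/2 = 3.
(Structurally: 0 ring(s) + 3 π bond(s) = 3.)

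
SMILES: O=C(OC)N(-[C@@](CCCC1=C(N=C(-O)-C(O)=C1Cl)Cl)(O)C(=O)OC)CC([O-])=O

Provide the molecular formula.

C15H17Cl2N2O9-

Heavy atoms from the SMILES: 15 C, 2 Cl, 2 N, 9 O.
Implicit hydrogens by atom environment:
  5 × C (aromatic): no H
  5 × O: no H
  4 × C: 2 H each → 8
  4 × C: no H
  3 × O: 1 H each → 3
  2 × C: 3 H each → 6
  2 × Cl: no H
  1 × N (aromatic): no H
  1 × N: no H
  1 × O (charge -1): no H
  Total hydrogens = 17.
Net charge -1.
Molecular formula: C15H17Cl2N2O9-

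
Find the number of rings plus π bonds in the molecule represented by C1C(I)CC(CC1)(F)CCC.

Molecular formula from the SMILES: C9H16FI.
DoU = (2C + 2 + N − H − X)/2 = (2·9 + 2 + 0 − 16 − 2)/2 = 2/2 = 1.
(Structurally: 1 ring(s) + 0 π bond(s) = 1.)

1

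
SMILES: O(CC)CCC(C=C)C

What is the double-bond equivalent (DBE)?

1

Molecular formula from the SMILES: C8H16O.
DoU = (2C + 2 + N − H − X)/2 = (2·8 + 2 + 0 − 16 − 0)/2 = 2/2 = 1.
(Structurally: 0 ring(s) + 1 π bond(s) = 1.)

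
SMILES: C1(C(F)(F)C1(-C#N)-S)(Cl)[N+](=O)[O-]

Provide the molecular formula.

Heavy atoms from the SMILES: 4 C, 1 Cl, 2 F, 2 N, 2 O, 1 S.
Implicit hydrogens by atom environment:
  4 × C: no H
  2 × F: no H
  1 × Cl: no H
  1 × N: no H
  1 × N (charge +1): no H
  1 × O: no H
  1 × O (charge -1): no H
  1 × S: 1 H
  Total hydrogens = 1.
Molecular formula: C4HClF2N2O2S

C4HClF2N2O2S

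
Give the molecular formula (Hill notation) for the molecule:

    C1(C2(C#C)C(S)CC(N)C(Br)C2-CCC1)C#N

C13H17BrN2S

Heavy atoms from the SMILES: 1 Br, 13 C, 2 N, 1 S.
Implicit hydrogens by atom environment:
  6 × C: 1 H each → 6
  4 × C: 2 H each → 8
  3 × C: no H
  1 × Br: no H
  1 × N: 2 H
  1 × N: no H
  1 × S: 1 H
  Total hydrogens = 17.
Molecular formula: C13H17BrN2S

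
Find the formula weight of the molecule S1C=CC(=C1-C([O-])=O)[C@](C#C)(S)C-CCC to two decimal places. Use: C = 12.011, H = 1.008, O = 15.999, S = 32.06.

Molecular formula: C12H13O2S2-.
M = 12×12.011 + 13×1.008 + 2×15.999 + 2×32.06 = 253.35 g/mol.

253.35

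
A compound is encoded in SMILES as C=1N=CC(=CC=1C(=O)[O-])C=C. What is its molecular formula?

C8H6NO2-

Heavy atoms from the SMILES: 8 C, 1 N, 2 O.
Implicit hydrogens by atom environment:
  3 × C (aromatic): 1 H each → 3
  2 × C (aromatic): no H
  1 × C: 2 H
  1 × C: 1 H
  1 × C: no H
  1 × N (aromatic): no H
  1 × O: no H
  1 × O (charge -1): no H
  Total hydrogens = 6.
Net charge -1.
Molecular formula: C8H6NO2-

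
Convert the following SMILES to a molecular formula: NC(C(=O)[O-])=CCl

Heavy atoms from the SMILES: 3 C, 1 Cl, 1 N, 2 O.
Implicit hydrogens by atom environment:
  2 × C: no H
  1 × C: 1 H
  1 × Cl: no H
  1 × N: 2 H
  1 × O: no H
  1 × O (charge -1): no H
  Total hydrogens = 3.
Net charge -1.
Molecular formula: C3H3ClNO2-

C3H3ClNO2-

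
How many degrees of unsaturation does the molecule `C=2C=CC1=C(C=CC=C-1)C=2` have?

7

Molecular formula from the SMILES: C10H8.
DoU = (2C + 2 + N − H − X)/2 = (2·10 + 2 + 0 − 8 − 0)/2 = 14/2 = 7.
(Structurally: 2 ring(s) + 5 π bond(s) = 7.)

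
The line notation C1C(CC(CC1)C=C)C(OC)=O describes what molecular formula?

Heavy atoms from the SMILES: 10 C, 2 O.
Implicit hydrogens by atom environment:
  5 × C: 2 H each → 10
  3 × C: 1 H each → 3
  2 × O: no H
  1 × C: 3 H
  1 × C: no H
  Total hydrogens = 16.
Molecular formula: C10H16O2

C10H16O2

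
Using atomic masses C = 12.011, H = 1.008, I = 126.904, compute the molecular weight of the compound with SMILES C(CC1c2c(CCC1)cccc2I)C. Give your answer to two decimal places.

300.18

Molecular formula: C13H17I.
M = 13×12.011 + 17×1.008 + 1×126.904 = 300.18 g/mol.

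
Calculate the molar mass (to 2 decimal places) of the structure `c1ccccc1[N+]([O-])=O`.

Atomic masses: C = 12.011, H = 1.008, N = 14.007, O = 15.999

123.11

Molecular formula: C6H5NO2.
M = 6×12.011 + 5×1.008 + 1×14.007 + 2×15.999 = 123.11 g/mol.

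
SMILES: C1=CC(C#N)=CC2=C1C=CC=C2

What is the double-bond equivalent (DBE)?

Molecular formula from the SMILES: C11H7N.
DoU = (2C + 2 + N − H − X)/2 = (2·11 + 2 + 1 − 7 − 0)/2 = 18/2 = 9.
(Structurally: 2 ring(s) + 7 π bond(s) = 9.)

9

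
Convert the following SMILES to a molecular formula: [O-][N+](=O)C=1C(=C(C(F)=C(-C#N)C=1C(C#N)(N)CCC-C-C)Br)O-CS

Heavy atoms from the SMILES: 1 Br, 15 C, 1 F, 4 N, 3 O, 1 S.
Implicit hydrogens by atom environment:
  6 × C (aromatic): no H
  5 × C: 2 H each → 10
  3 × C: no H
  2 × N: no H
  2 × O: no H
  1 × Br: no H
  1 × C: 3 H
  1 × F: no H
  1 × N: 2 H
  1 × N (charge +1): no H
  1 × O (charge -1): no H
  1 × S: 1 H
  Total hydrogens = 16.
Molecular formula: C15H16BrFN4O3S

C15H16BrFN4O3S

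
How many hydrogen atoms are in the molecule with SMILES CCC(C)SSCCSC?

Hydrogens are implicit in SMILES; fill each atom to its normal valence:
  3 × C: 3 H each → 9
  3 × C: 2 H each → 6
  3 × S: no H
  1 × C: 1 H
  Total hydrogens = 16.

16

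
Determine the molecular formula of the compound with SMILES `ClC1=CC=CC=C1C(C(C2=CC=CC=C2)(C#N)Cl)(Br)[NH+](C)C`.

C17H16BrCl2N2+

Heavy atoms from the SMILES: 1 Br, 17 C, 2 Cl, 2 N.
Implicit hydrogens by atom environment:
  9 × C (aromatic): 1 H each → 9
  3 × C: no H
  3 × C (aromatic): no H
  2 × C: 3 H each → 6
  2 × Cl: no H
  1 × Br: no H
  1 × N (charge +1): 1 H
  1 × N: no H
  Total hydrogens = 16.
Net charge +1.
Molecular formula: C17H16BrCl2N2+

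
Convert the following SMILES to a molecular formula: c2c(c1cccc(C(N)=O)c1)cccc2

Heavy atoms from the SMILES: 13 C, 1 N, 1 O.
Implicit hydrogens by atom environment:
  9 × C (aromatic): 1 H each → 9
  3 × C (aromatic): no H
  1 × C: no H
  1 × N: 2 H
  1 × O: no H
  Total hydrogens = 11.
Molecular formula: C13H11NO

C13H11NO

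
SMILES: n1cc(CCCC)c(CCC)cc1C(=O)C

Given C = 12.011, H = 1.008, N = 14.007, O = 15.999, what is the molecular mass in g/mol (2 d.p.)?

219.33

Molecular formula: C14H21NO.
M = 14×12.011 + 21×1.008 + 1×14.007 + 1×15.999 = 219.33 g/mol.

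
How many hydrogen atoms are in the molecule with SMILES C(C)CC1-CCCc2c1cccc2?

18

Hydrogens are implicit in SMILES; fill each atom to its normal valence:
  5 × C: 2 H each → 10
  4 × C (aromatic): 1 H each → 4
  2 × C (aromatic): no H
  1 × C: 3 H
  1 × C: 1 H
  Total hydrogens = 18.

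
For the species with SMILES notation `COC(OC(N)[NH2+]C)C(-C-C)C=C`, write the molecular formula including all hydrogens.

Heavy atoms from the SMILES: 9 C, 2 N, 2 O.
Implicit hydrogens by atom environment:
  4 × C: 1 H each → 4
  3 × C: 3 H each → 9
  2 × C: 2 H each → 4
  2 × O: no H
  1 × N: 2 H
  1 × N (charge +1): 2 H
  Total hydrogens = 21.
Net charge +1.
Molecular formula: C9H21N2O2+

C9H21N2O2+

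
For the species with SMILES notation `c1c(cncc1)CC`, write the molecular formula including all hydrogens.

C7H9N

Heavy atoms from the SMILES: 7 C, 1 N.
Implicit hydrogens by atom environment:
  4 × C (aromatic): 1 H each → 4
  1 × C: 3 H
  1 × C: 2 H
  1 × C (aromatic): no H
  1 × N (aromatic): no H
  Total hydrogens = 9.
Molecular formula: C7H9N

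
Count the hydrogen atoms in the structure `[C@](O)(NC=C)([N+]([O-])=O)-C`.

8

Hydrogens are implicit in SMILES; fill each atom to its normal valence:
  1 × C: 3 H
  1 × C: 2 H
  1 × C: 1 H
  1 × C: no H
  1 × N: 1 H
  1 × N (charge +1): no H
  1 × O: 1 H
  1 × O: no H
  1 × O (charge -1): no H
  Total hydrogens = 8.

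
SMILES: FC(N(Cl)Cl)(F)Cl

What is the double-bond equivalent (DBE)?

Molecular formula from the SMILES: CCl3F2N.
DoU = (2C + 2 + N − H − X)/2 = (2·1 + 2 + 1 − 0 − 5)/2 = 0/2 = 0.
(Structurally: 0 ring(s) + 0 π bond(s) = 0.)

0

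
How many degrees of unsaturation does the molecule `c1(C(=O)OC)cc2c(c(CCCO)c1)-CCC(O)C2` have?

6

Molecular formula from the SMILES: C15H20O4.
DoU = (2C + 2 + N − H − X)/2 = (2·15 + 2 + 0 − 20 − 0)/2 = 12/2 = 6.
(Structurally: 2 ring(s) + 4 π bond(s) = 6.)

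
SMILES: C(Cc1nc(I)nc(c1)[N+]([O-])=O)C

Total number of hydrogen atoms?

8

Hydrogens are implicit in SMILES; fill each atom to its normal valence:
  3 × C (aromatic): no H
  2 × C: 2 H each → 4
  2 × N (aromatic): no H
  1 × C: 3 H
  1 × C (aromatic): 1 H
  1 × I: no H
  1 × N (charge +1): no H
  1 × O: no H
  1 × O (charge -1): no H
  Total hydrogens = 8.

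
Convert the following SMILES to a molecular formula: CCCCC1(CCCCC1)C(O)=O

C11H20O2

Heavy atoms from the SMILES: 11 C, 2 O.
Implicit hydrogens by atom environment:
  8 × C: 2 H each → 16
  2 × C: no H
  1 × C: 3 H
  1 × O: 1 H
  1 × O: no H
  Total hydrogens = 20.
Molecular formula: C11H20O2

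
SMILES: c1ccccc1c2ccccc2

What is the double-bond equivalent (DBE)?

8

Molecular formula from the SMILES: C12H10.
DoU = (2C + 2 + N − H − X)/2 = (2·12 + 2 + 0 − 10 − 0)/2 = 16/2 = 8.
(Structurally: 2 ring(s) + 6 π bond(s) = 8.)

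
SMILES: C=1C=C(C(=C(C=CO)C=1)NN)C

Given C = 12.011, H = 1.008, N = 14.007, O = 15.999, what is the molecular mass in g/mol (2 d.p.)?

Molecular formula: C9H12N2O.
M = 9×12.011 + 12×1.008 + 2×14.007 + 1×15.999 = 164.21 g/mol.

164.21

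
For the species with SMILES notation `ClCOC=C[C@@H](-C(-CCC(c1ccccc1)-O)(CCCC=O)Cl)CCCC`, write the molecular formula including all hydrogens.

C22H32Cl2O3

Heavy atoms from the SMILES: 22 C, 2 Cl, 3 O.
Implicit hydrogens by atom environment:
  9 × C: 2 H each → 18
  5 × C: 1 H each → 5
  5 × C (aromatic): 1 H each → 5
  2 × Cl: no H
  2 × O: no H
  1 × C: 3 H
  1 × C: no H
  1 × C (aromatic): no H
  1 × O: 1 H
  Total hydrogens = 32.
Molecular formula: C22H32Cl2O3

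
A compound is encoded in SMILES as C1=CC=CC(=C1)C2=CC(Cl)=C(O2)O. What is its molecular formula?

Heavy atoms from the SMILES: 10 C, 1 Cl, 2 O.
Implicit hydrogens by atom environment:
  6 × C (aromatic): 1 H each → 6
  4 × C (aromatic): no H
  1 × Cl: no H
  1 × O: 1 H
  1 × O (aromatic): no H
  Total hydrogens = 7.
Molecular formula: C10H7ClO2

C10H7ClO2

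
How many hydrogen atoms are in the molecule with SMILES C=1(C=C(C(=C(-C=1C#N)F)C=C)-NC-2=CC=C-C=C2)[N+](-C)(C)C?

19

Hydrogens are implicit in SMILES; fill each atom to its normal valence:
  6 × C (aromatic): 1 H each → 6
  6 × C (aromatic): no H
  3 × C: 3 H each → 9
  1 × C: 2 H
  1 × C: 1 H
  1 × C: no H
  1 × F: no H
  1 × N: 1 H
  1 × N (charge +1): no H
  1 × N: no H
  Total hydrogens = 19.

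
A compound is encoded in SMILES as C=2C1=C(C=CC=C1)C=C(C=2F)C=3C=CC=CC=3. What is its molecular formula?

Heavy atoms from the SMILES: 16 C, 1 F.
Implicit hydrogens by atom environment:
  11 × C (aromatic): 1 H each → 11
  5 × C (aromatic): no H
  1 × F: no H
  Total hydrogens = 11.
Molecular formula: C16H11F

C16H11F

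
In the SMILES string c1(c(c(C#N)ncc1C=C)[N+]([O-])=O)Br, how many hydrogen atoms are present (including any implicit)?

4

Hydrogens are implicit in SMILES; fill each atom to its normal valence:
  4 × C (aromatic): no H
  1 × Br: no H
  1 × C: 2 H
  1 × C (aromatic): 1 H
  1 × C: 1 H
  1 × C: no H
  1 × N (aromatic): no H
  1 × N (charge +1): no H
  1 × N: no H
  1 × O: no H
  1 × O (charge -1): no H
  Total hydrogens = 4.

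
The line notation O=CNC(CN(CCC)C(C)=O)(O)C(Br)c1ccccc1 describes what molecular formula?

C15H21BrN2O3

Heavy atoms from the SMILES: 1 Br, 15 C, 2 N, 3 O.
Implicit hydrogens by atom environment:
  5 × C (aromatic): 1 H each → 5
  3 × C: 2 H each → 6
  2 × C: 3 H each → 6
  2 × C: 1 H each → 2
  2 × C: no H
  2 × O: no H
  1 × Br: no H
  1 × C (aromatic): no H
  1 × N: 1 H
  1 × N: no H
  1 × O: 1 H
  Total hydrogens = 21.
Molecular formula: C15H21BrN2O3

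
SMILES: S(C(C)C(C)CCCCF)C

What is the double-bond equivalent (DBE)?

Molecular formula from the SMILES: C9H19FS.
DoU = (2C + 2 + N − H − X)/2 = (2·9 + 2 + 0 − 19 − 1)/2 = 0/2 = 0.
(Structurally: 0 ring(s) + 0 π bond(s) = 0.)

0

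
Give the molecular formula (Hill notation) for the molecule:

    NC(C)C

C3H9N

Heavy atoms from the SMILES: 3 C, 1 N.
Implicit hydrogens by atom environment:
  2 × C: 3 H each → 6
  1 × C: 1 H
  1 × N: 2 H
  Total hydrogens = 9.
Molecular formula: C3H9N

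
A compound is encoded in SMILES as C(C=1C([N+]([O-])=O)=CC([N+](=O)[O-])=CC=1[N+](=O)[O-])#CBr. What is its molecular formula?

Heavy atoms from the SMILES: 1 Br, 8 C, 3 N, 6 O.
Implicit hydrogens by atom environment:
  4 × C (aromatic): no H
  3 × N (charge +1): no H
  3 × O: no H
  3 × O (charge -1): no H
  2 × C (aromatic): 1 H each → 2
  2 × C: no H
  1 × Br: no H
  Total hydrogens = 2.
Molecular formula: C8H2BrN3O6

C8H2BrN3O6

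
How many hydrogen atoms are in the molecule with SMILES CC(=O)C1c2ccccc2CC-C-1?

Hydrogens are implicit in SMILES; fill each atom to its normal valence:
  4 × C (aromatic): 1 H each → 4
  3 × C: 2 H each → 6
  2 × C (aromatic): no H
  1 × C: 3 H
  1 × C: 1 H
  1 × C: no H
  1 × O: no H
  Total hydrogens = 14.

14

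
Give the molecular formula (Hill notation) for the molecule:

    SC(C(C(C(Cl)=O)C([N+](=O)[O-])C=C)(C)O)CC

Heavy atoms from the SMILES: 10 C, 1 Cl, 1 N, 4 O, 1 S.
Implicit hydrogens by atom environment:
  4 × C: 1 H each → 4
  2 × C: 3 H each → 6
  2 × C: 2 H each → 4
  2 × C: no H
  2 × O: no H
  1 × Cl: no H
  1 × N (charge +1): no H
  1 × O: 1 H
  1 × O (charge -1): no H
  1 × S: 1 H
  Total hydrogens = 16.
Molecular formula: C10H16ClNO4S

C10H16ClNO4S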